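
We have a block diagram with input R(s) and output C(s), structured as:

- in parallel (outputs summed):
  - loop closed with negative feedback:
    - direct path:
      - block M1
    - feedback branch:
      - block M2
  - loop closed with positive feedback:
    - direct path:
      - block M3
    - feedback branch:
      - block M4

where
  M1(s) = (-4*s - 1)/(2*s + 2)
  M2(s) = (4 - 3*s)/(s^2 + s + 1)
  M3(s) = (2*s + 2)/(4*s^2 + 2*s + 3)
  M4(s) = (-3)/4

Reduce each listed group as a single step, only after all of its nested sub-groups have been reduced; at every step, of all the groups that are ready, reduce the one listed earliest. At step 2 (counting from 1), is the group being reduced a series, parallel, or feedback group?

(1) apply the feedback formula to M1, M2
(2) reduce the feedback loop with forward M3 and return M4
(3) combine [M1/(1+M1*M2)], [M3/(1-M3*M4)] in parallel
So the answer for step 2 is feedback.

Therefore the answer is feedback.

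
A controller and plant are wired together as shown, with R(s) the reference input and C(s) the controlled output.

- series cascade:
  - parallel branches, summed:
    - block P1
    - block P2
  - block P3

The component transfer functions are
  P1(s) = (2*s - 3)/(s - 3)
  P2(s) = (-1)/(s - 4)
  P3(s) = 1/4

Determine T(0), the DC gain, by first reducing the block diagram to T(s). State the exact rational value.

First reduce the diagram to T(s).

1. combine P1, P2 in parallel, giving (2*s^2 - 12*s + 15)/(s^2 - 7*s + 12)
2. series reduction of (P1+P2), P3, giving (2*s^2 - 12*s + 15)/(4*s^2 - 28*s + 48)
The step-2 result is T(s). Setting s = 0: T(0) = 15/48 = 5/16.

Answer: 5/16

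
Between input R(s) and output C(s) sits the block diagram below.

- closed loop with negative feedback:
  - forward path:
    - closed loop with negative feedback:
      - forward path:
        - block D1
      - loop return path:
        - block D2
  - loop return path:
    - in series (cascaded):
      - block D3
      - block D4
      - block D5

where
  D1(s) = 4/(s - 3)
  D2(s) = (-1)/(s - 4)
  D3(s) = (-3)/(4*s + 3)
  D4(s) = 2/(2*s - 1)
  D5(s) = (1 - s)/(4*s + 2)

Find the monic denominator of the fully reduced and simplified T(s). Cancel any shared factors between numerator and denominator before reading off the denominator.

The answer is s^5 - 25*s^4/4 + 5*s^3/2 + 133*s^2/16 - 71*s/16 + 3/2.

Reasoning:
Step 1 - collapse the loop (D1 forward, D2 return) gives (4*s - 16)/(s^2 - 7*s + 8)
Step 2 - series reduction of D3, D4, D5 gives (3*s - 3)/(16*s^3 + 12*s^2 - 4*s - 3)
Step 3 - collapse the loop ([D1/(1+D1*D2)] forward, (D3*D4*D5) return) gives (64*s^4 - 208*s^3 - 208*s^2 + 52*s + 48)/(16*s^5 - 100*s^4 + 40*s^3 + 133*s^2 - 71*s + 24)
Step 3 gives the fully reduced T(s), with no common factor left to cancel. The denominator's leading coefficient is 16, so divide each of its coefficients by 16 to get the monic form.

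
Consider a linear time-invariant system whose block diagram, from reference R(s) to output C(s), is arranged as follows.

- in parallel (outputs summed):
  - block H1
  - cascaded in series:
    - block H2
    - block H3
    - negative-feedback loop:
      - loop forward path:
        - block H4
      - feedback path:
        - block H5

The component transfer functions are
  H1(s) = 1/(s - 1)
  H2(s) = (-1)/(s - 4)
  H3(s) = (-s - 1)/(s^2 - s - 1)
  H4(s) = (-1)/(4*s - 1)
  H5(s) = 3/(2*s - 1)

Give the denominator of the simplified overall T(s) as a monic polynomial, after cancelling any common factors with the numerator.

Step 1. apply the feedback formula to H4, H5, giving (1 - 2*s)/(8*s^2 - 6*s - 2)
Step 2. multiply H2, H3, [H4/(1+H4*H5)] (series), giving (-2*s^2 - s + 1)/(8*s^5 - 46*s^4 + 52*s^3 + 24*s^2 - 30*s - 8)
Step 3. sum the parallel branches H1, (H2*H3*[H4/(1+H4*H5)]), giving (8*s^4 - 38*s^3 + 12*s^2 + 37*s + 9)/(8*s^5 - 46*s^4 + 52*s^3 + 24*s^2 - 30*s - 8)
T(s) is the step-3 result (common factors already cancelled). Leading coefficient of the denominator: 8. Divide through by 8 for the monic polynomial.

Therefore the answer is s^5 - 23*s^4/4 + 13*s^3/2 + 3*s^2 - 15*s/4 - 1.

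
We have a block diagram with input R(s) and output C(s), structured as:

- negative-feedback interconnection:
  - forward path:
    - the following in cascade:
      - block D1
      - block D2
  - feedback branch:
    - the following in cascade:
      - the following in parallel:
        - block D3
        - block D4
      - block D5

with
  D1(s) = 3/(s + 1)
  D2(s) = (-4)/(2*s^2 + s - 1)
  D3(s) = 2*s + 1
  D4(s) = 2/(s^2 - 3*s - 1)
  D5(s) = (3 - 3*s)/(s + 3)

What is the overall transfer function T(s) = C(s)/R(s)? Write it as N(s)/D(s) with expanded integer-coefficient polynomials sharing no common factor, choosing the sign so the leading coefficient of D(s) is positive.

First reduce the diagram to T(s).

(1) cascade D1, D2; result (-12)/(2*s^3 + 3*s^2 - 1)
(2) add D3, D4 (parallel); result (2*s^3 - 5*s^2 - 5*s + 1)/(s^2 - 3*s - 1)
(3) multiply (D3+D4), D5 (series); result (-6*s^4 + 21*s^3 - 18*s + 3)/(s^3 - 10*s - 3)
(4) collapse the loop ((D1*D2) forward, ((D3+D4)*D5) return), which is the overall transfer function T(s) = C(s)/R(s) in lowest terms

Answer: (-12*s^3 + 120*s + 36)/(2*s^6 + 3*s^5 + 52*s^4 - 289*s^3 - 9*s^2 + 226*s - 33)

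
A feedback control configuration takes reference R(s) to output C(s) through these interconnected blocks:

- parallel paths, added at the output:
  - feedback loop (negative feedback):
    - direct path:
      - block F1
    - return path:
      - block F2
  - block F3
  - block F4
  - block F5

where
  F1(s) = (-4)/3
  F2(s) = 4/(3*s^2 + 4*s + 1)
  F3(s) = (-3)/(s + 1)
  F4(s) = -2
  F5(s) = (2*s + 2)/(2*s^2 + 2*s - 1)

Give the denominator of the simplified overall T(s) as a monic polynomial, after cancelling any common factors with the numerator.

Answer: s^5 + 10*s^4/3 + 31*s^3/18 - 49*s^2/18 - 25*s/18 + 13/18

Working:
(1) reduce the feedback loop with forward F1 and return F2 gives (-12*s^2 - 16*s - 4)/(9*s^2 + 12*s - 13)
(2) sum the parallel branches [F1/(1+F1*F2)], F3, F4, F5 gives (-60*s^5 - 236*s^4 - 212*s^3 + 151*s^2 + 148*s - 87)/(18*s^5 + 60*s^4 + 31*s^3 - 49*s^2 - 25*s + 13)
The result of step 2 is T(s) in lowest terms. Its denominator has leading coefficient 18; dividing the denominator through by 18 makes it monic.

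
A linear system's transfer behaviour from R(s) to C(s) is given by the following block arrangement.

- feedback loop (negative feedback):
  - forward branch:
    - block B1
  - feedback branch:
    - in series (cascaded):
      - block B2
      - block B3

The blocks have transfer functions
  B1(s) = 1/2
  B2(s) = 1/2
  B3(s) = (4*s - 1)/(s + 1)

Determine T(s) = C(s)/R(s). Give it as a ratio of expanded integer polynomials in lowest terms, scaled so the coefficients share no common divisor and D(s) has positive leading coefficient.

Step 1 - cascade B2, B3, giving (4*s - 1)/(2*s + 2)
Step 2 - feedback reduction of B1, (B2*B3), giving the overall T(s)

Final answer: (2*s + 2)/(8*s + 3)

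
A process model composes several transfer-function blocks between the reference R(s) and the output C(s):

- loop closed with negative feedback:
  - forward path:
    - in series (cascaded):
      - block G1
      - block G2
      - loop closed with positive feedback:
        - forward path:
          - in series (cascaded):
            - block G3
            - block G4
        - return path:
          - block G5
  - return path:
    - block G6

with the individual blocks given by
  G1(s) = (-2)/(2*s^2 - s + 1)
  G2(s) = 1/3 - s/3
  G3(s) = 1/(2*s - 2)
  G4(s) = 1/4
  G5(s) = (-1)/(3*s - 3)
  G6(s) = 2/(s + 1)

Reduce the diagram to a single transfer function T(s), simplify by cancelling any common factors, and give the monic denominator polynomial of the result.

1. multiply G3, G4 (series): 1/(8*s - 8)
2. close the feedback loop around (G3*G4), G5: (3*s - 3)/(24*s^2 - 48*s + 25)
3. series reduction of G1, G2, [(G3*G4)/(1-(G3*G4)*G5)]: (2*s^2 - 4*s + 2)/(48*s^4 - 120*s^3 + 122*s^2 - 73*s + 25)
4. apply the feedback formula to (G1*G2*[(G3*G4)/(1-(G3*G4)*G5)]), G6: (2*s^3 - 2*s^2 - 2*s + 2)/(48*s^5 - 72*s^4 + 2*s^3 + 53*s^2 - 56*s + 29)
Step 4 gives the fully reduced T(s), with no common factor left to cancel. The denominator's leading coefficient is 48, so divide each of its coefficients by 48 to get the monic form.

Answer: s^5 - 3*s^4/2 + s^3/24 + 53*s^2/48 - 7*s/6 + 29/48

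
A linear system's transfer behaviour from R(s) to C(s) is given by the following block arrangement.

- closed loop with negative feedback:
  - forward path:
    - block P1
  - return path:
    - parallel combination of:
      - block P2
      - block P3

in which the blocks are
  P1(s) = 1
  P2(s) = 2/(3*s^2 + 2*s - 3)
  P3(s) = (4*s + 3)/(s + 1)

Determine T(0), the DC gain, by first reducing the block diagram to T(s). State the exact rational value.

The answer is 3/10.

Reasoning:
Step 1. reduce the parallel group P2, P3: (12*s^3 + 17*s^2 - 4*s - 7)/(3*s^3 + 5*s^2 - s - 3)
Step 2. close the feedback loop around P1, (P2+P3): (3*s^3 + 5*s^2 - s - 3)/(15*s^3 + 22*s^2 - 5*s - 10)
DC gain: substitute s = 0 into T(s) from step 2: T(0) = -3/(-10) = 3/10.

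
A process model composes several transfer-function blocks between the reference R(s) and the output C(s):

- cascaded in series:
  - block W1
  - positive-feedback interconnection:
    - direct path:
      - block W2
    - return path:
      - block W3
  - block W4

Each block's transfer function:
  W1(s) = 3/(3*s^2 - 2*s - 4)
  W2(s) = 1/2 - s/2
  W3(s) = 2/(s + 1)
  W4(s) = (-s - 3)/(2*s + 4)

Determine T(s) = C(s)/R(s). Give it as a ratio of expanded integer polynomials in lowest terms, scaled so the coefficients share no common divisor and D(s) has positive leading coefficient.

First reduce the diagram to T(s).

Step 1 - apply the feedback formula to W2, W3 gives (1 - s^2)/(4*s)
Step 2 - reduce the series chain W1, [W2/(1-W2*W3)], W4, giving the overall T(s)

Answer: (3*s^3 + 9*s^2 - 3*s - 9)/(24*s^4 + 32*s^3 - 64*s^2 - 64*s)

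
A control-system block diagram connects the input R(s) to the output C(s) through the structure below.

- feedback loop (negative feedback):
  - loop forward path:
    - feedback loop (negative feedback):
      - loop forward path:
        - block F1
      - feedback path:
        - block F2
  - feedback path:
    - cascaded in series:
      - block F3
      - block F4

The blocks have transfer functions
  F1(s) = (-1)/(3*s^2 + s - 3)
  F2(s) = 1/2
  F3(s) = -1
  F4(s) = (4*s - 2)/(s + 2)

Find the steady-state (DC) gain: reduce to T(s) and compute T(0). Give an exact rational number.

The answer is 2/9.

Reasoning:
(1) collapse the loop (F1 forward, F2 return) -> (-2)/(6*s^2 + 2*s - 7)
(2) series reduction of F3, F4 -> (2 - 4*s)/(s + 2)
(3) reduce the feedback loop with forward [F1/(1+F1*F2)] and return (F3*F4) -> (-2*s - 4)/(6*s^3 + 14*s^2 + 5*s - 18)
DC gain: substitute s = 0 into T(s) from step 3: T(0) = -4/(-18) = 2/9.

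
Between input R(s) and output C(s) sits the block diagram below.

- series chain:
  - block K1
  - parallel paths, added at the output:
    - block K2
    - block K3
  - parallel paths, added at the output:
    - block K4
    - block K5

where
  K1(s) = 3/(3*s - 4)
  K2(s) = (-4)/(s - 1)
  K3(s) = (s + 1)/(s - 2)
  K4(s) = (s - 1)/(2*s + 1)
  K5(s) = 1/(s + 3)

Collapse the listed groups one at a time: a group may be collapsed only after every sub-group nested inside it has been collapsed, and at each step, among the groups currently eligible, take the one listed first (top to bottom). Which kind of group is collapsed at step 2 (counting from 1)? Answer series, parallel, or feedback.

[1] combine K2, K3 in parallel
[2] parallel reduction of K4, K5
[3] reduce the series chain K1, (K2+K3), (K4+K5)
At step 2 the group reduced is parallel.

Final answer: parallel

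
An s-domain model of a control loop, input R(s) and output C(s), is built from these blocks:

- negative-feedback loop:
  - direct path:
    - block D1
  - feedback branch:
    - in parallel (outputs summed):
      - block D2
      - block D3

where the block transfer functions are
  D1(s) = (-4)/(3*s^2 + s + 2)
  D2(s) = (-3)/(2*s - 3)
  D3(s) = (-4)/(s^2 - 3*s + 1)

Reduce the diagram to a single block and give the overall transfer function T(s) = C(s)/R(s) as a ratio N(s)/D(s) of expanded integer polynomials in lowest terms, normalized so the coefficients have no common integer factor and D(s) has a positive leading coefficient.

The answer is (-8*s^3 + 36*s^2 - 44*s + 12)/(6*s^5 - 25*s^4 + 28*s^3 - 4*s^2 + 15*s - 42).

Reasoning:
Step 1: add D2, D3 (parallel) -> (-3*s^2 + s + 9)/(2*s^3 - 9*s^2 + 11*s - 3)
Step 2: collapse the loop (D1 forward, (D2+D3) return): this yields T(s), and no further normalization is needed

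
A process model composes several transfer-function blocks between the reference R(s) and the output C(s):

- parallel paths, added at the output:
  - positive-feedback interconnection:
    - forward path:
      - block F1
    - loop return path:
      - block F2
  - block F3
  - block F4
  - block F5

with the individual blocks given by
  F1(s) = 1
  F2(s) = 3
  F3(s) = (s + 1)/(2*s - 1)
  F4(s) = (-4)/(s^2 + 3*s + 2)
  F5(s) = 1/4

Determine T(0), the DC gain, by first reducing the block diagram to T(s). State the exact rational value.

Reducing step by step:

Step 1. feedback reduction of F1, F2, giving (-1)/2
Step 2. add [F1/(1-F1*F2)], F3, F4, F5 (parallel), giving (2*s^3 + 11*s^2 - 13*s + 26)/(8*s^3 + 20*s^2 + 4*s - 8)
The step-2 result is T(s). Setting s = 0: T(0) = 26/(-8) = -13/4.

Answer: -13/4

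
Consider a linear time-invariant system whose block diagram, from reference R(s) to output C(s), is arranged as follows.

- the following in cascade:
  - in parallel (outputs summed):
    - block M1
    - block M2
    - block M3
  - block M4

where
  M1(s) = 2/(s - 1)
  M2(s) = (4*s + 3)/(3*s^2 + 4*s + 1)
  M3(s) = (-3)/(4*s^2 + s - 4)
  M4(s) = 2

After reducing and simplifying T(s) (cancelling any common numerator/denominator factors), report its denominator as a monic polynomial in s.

1. add M1, M2, M3 (parallel); result (40*s^4 + 29*s^3 - 40*s^2 - 20*s + 7)/(12*s^5 + 7*s^4 - 23*s^3 - 11*s^2 + 11*s + 4)
2. multiply (M1+M2+M3), M4 (series); result (80*s^4 + 58*s^3 - 80*s^2 - 40*s + 14)/(12*s^5 + 7*s^4 - 23*s^3 - 11*s^2 + 11*s + 4)
No further cancellation is possible in the step-2 result, so that is T(s). Its denominator becomes monic after dividing by the leading coefficient 12.

Final answer: s^5 + 7*s^4/12 - 23*s^3/12 - 11*s^2/12 + 11*s/12 + 1/3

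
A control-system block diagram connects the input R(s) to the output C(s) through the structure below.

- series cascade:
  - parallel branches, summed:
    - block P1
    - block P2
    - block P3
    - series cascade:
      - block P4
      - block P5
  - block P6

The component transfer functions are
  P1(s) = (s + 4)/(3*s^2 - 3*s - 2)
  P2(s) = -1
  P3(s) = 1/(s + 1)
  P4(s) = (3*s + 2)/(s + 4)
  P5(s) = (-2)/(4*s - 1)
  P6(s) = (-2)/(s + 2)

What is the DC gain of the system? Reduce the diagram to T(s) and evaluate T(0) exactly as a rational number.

The answer is 1.

Reasoning:
(1) reduce the series chain P4, P5, giving (-6*s - 4)/(4*s^2 + 15*s - 4)
(2) add P1, P2, P3, (P4*P5) (parallel), giving (-12*s^5 - 47*s^4 + 88*s^3 + 135*s^2 + 64*s - 8)/(12*s^5 + 45*s^4 - 32*s^3 - 83*s^2 - 10*s + 8)
(3) series reduction of (P1+P2+P3+(P4*P5)), P6, giving (24*s^5 + 94*s^4 - 176*s^3 - 270*s^2 - 128*s + 16)/(12*s^6 + 69*s^5 + 58*s^4 - 147*s^3 - 176*s^2 - 12*s + 16)
DC gain: substitute s = 0 into T(s) from step 3: T(0) = 16/16 = 1.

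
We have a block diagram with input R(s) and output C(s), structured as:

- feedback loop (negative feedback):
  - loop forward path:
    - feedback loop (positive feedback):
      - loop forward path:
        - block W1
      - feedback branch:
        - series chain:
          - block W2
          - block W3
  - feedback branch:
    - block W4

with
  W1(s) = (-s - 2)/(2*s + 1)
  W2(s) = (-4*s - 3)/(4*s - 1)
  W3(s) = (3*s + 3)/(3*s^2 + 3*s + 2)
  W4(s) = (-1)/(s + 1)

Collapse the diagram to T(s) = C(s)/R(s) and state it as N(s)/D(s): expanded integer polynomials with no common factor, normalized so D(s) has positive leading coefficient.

(1) cascade W2, W3 -> (-12*s^2 - 21*s - 9)/(12*s^3 + 9*s^2 + 5*s - 2)
(2) close the feedback loop around W1, (W2*W3) -> (-12*s^4 - 33*s^3 - 23*s^2 - 8*s + 4)/(24*s^4 + 18*s^3 - 26*s^2 - 50*s - 20)
(3) feedback reduction of [W1/(1-W1*(W2*W3))], W4, giving the overall T(s)

Answer: (-12*s^5 - 45*s^4 - 56*s^3 - 31*s^2 - 4*s + 4)/(24*s^5 + 54*s^4 + 25*s^3 - 53*s^2 - 62*s - 24)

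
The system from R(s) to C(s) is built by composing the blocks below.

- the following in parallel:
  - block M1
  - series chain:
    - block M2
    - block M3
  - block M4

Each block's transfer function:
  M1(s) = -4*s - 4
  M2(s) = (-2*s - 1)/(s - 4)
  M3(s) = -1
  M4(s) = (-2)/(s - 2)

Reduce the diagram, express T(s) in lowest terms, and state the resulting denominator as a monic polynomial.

Step 1 - reduce the series chain M2, M3 gives (2*s + 1)/(s - 4)
Step 2 - parallel reduction of M1, (M2*M3), M4 gives (-4*s^3 + 22*s^2 - 13*s - 26)/(s^2 - 6*s + 8)
Step 2 gives the fully reduced T(s), with no common factor left to cancel. The denominator is already monic (leading coefficient 1).

Therefore the answer is s^2 - 6*s + 8.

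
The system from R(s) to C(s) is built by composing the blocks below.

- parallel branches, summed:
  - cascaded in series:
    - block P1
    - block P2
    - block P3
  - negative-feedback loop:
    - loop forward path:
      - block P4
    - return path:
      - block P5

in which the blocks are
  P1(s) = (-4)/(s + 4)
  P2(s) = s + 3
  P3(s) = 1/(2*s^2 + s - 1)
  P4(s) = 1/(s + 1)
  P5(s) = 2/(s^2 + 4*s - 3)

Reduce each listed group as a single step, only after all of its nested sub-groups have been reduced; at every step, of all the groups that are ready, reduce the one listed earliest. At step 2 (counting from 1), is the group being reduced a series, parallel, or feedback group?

(1) cascade P1, P2, P3
(2) close the feedback loop around P4, P5
(3) sum the parallel branches (P1*P2*P3), [P4/(1+P4*P5)]
So the answer for step 2 is feedback.

Final answer: feedback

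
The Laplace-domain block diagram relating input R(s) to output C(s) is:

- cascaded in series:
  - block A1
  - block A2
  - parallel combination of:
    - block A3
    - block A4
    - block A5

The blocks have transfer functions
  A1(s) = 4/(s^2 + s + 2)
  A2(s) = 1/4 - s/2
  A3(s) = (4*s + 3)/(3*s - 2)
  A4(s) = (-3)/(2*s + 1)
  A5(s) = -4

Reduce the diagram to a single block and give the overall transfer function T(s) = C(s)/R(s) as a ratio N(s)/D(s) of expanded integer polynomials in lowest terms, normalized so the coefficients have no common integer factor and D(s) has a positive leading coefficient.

Reducing step by step:

Step 1 - combine A3, A4, A5 in parallel; result (-16*s^2 + 5*s + 17)/(6*s^2 - s - 2)
Step 2 - combine A1, A2, (A3+A4+A5) in series - this is the overall T(s), already in the required normalized form

Answer: (32*s^3 - 26*s^2 - 29*s + 17)/(6*s^4 + 5*s^3 + 9*s^2 - 4*s - 4)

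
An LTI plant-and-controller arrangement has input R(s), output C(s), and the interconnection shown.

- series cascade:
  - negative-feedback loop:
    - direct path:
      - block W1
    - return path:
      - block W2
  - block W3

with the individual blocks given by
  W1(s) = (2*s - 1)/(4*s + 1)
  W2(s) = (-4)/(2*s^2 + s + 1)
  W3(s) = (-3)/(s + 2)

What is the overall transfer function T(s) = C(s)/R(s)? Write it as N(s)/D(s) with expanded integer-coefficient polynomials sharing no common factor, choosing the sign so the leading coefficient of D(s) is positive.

Step 1: collapse the loop (W1 forward, W2 return) gives (4*s^3 + s - 1)/(8*s^3 + 6*s^2 - 3*s + 5)
Step 2: series reduction of [W1/(1+W1*W2)], W3: this yields T(s), and no further normalization is needed

Answer: (-12*s^3 - 3*s + 3)/(8*s^4 + 22*s^3 + 9*s^2 - s + 10)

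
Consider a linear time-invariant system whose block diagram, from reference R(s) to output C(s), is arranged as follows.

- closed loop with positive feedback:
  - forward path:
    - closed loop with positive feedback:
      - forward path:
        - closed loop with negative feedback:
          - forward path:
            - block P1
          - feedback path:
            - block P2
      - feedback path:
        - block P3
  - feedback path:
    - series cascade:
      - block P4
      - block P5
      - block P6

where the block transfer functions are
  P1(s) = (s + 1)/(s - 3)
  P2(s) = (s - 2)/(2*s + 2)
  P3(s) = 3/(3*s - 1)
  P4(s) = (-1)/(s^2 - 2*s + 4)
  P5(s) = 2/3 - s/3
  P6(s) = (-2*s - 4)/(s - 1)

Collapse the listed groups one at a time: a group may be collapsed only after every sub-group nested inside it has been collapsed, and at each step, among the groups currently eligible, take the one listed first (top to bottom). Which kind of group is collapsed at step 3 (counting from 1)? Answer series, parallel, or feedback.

Answer: series

Working:
[1] collapse the loop (P1 forward, P2 return)
[2] close the feedback loop around [P1/(1+P1*P2)], P3
[3] combine P4, P5, P6 in series
[4] collapse the loop ([[P1/(1+P1*P2)]/(1-[P1/(1+P1*P2)]*P3)] forward, (P4*P5*P6) return)
The group at step 3 is a series group.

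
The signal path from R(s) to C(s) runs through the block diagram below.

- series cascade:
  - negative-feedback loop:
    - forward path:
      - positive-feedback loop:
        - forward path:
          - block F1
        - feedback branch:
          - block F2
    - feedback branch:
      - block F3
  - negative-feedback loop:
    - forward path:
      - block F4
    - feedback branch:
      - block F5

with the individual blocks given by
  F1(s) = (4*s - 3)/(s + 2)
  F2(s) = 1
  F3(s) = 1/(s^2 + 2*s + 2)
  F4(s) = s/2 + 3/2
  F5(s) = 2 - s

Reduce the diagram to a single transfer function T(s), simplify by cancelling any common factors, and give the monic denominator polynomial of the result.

Reducing step by step:

Step 1. collapse the loop (F1 forward, F2 return) gives (3 - 4*s)/(3*s - 5)
Step 2. feedback reduction of [F1/(1-F1*F2)], F3 gives (-4*s^3 - 5*s^2 - 2*s + 6)/(3*s^3 + s^2 - 8*s - 7)
Step 3. feedback reduction of F4, F5 gives (-s - 3)/(s^2 + s - 8)
Step 4. series reduction of [[F1/(1-F1*F2)]/(1+[F1/(1-F1*F2)]*F3)], [F4/(1+F4*F5)] gives (4*s^4 + 17*s^3 + 17*s^2 - 18)/(3*s^5 + 4*s^4 - 31*s^3 - 23*s^2 + 57*s + 56)
T(s) is the step-4 result (common factors already cancelled). Leading coefficient of the denominator: 3. Divide through by 3 for the monic polynomial.

Answer: s^5 + 4*s^4/3 - 31*s^3/3 - 23*s^2/3 + 19*s + 56/3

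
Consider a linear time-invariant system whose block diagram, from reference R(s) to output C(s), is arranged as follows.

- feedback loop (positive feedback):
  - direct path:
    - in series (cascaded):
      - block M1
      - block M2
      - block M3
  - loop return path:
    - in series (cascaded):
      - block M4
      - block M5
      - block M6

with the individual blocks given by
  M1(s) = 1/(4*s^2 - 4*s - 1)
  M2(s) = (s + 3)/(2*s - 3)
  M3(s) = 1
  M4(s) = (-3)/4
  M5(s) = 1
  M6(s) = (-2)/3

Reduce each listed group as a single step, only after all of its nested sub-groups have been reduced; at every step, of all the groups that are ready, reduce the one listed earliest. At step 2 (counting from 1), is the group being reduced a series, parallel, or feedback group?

1. cascade M1, M2, M3
2. reduce the series chain M4, M5, M6
3. collapse the loop ((M1*M2*M3) forward, (M4*M5*M6) return)
Step 2 collapses a series group.

Final answer: series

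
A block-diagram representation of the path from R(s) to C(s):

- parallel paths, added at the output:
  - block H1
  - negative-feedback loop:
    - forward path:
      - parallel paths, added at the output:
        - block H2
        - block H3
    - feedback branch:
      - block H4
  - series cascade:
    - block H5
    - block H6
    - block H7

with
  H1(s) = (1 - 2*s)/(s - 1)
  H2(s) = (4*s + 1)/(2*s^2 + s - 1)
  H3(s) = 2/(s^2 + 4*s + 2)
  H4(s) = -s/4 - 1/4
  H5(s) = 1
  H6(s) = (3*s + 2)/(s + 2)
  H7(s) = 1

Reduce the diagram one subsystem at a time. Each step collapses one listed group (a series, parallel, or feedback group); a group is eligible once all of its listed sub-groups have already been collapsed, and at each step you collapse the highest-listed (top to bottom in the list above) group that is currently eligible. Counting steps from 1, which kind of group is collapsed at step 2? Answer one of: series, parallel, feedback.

Answer: feedback

Working:
Step 1. parallel reduction of H2, H3
Step 2. apply the feedback formula to (H2+H3), H4
Step 3. combine H5, H6, H7 in series
Step 4. reduce the parallel group H1, [(H2+H3)/(1+(H2+H3)*H4)], (H5*H6*H7)
Step 2 collapses a feedback group.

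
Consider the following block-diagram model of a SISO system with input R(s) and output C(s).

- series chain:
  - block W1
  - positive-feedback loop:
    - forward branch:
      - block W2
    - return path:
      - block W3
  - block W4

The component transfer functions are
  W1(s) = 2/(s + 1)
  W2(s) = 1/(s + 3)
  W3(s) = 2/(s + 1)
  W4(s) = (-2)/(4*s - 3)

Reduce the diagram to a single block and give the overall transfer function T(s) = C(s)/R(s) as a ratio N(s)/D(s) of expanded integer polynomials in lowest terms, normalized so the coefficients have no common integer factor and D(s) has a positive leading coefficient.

The answer is (-4)/(4*s^3 + 13*s^2 - 8*s - 3).

Reasoning:
Step 1 - reduce the feedback loop with forward W2 and return W3 = (s + 1)/(s^2 + 4*s + 1)
Step 2 - combine W1, [W2/(1-W2*W3)], W4 in series - this is the overall T(s), already in the required normalized form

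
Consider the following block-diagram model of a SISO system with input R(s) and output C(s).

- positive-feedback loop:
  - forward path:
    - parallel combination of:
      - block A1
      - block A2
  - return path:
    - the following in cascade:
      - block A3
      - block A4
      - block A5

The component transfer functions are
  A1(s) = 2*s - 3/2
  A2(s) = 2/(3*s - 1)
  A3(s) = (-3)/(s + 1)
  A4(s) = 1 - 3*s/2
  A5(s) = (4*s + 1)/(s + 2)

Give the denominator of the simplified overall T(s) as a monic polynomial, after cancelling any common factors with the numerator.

(1) combine A1, A2 in parallel, giving (12*s^2 - 13*s + 7)/(6*s - 2)
(2) reduce the series chain A3, A4, A5, giving (36*s^2 - 15*s - 6)/(2*s^2 + 6*s + 4)
(3) close the feedback loop around (A1+A2), (A3*A4*A5), giving (-24*s^4 - 46*s^3 + 16*s^2 + 10*s - 28)/(432*s^4 - 660*s^3 + 343*s^2 - 39*s - 34)
Step 3 gives the fully reduced T(s), with no common factor left to cancel. The denominator's leading coefficient is 432, so divide each of its coefficients by 432 to get the monic form.

Therefore the answer is s^4 - 55*s^3/36 + 343*s^2/432 - 13*s/144 - 17/216.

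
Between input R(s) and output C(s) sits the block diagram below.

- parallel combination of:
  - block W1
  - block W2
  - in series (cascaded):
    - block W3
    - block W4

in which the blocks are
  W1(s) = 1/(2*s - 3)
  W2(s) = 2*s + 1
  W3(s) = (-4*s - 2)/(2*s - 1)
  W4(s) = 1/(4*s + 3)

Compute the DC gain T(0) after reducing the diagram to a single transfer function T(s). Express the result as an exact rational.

Reducing step by step:

Step 1 - series reduction of W3, W4; result (-4*s - 2)/(8*s^2 + 2*s - 3)
Step 2 - parallel reduction of W1, W2, (W3*W4); result (32*s^4 - 24*s^3 - 44*s^2 + 16*s + 12)/(16*s^3 - 20*s^2 - 12*s + 9)
Step 2 gives the overall T(s). Then T(0) = 12/9 = 4/3.

Answer: 4/3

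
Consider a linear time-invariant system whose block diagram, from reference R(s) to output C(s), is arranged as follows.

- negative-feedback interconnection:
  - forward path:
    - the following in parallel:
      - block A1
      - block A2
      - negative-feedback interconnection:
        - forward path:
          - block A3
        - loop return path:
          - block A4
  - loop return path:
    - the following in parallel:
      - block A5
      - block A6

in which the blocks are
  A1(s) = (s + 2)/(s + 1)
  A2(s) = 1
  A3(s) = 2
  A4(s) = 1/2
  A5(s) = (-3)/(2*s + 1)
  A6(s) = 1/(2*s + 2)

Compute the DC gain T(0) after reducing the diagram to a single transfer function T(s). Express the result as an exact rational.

[1] close the feedback loop around A3, A4 gives 1
[2] sum the parallel branches A1, A2, [A3/(1+A3*A4)] gives (3*s + 4)/(s + 1)
[3] sum the parallel branches A5, A6 gives (-4*s - 5)/(4*s^2 + 6*s + 2)
[4] close the feedback loop around (A1+A2+[A3/(1+A3*A4)]), (A5+A6) gives (12*s^3 + 34*s^2 + 30*s + 8)/(4*s^3 - 2*s^2 - 23*s - 18)
Step 4 gives the overall T(s). Then T(0) = 8/(-18) = -4/9.

Therefore the answer is -4/9.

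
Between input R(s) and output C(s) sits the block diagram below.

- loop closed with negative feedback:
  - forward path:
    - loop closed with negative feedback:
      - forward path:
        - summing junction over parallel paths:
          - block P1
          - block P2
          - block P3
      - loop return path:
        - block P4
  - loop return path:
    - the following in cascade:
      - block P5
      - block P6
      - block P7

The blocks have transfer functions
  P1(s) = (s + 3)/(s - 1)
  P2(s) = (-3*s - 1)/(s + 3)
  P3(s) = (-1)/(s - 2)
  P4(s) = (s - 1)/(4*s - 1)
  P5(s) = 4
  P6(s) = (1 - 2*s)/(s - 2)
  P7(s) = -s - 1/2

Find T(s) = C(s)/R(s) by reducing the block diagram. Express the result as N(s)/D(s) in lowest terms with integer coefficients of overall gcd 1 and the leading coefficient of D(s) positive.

1. combine P1, P2, P3 in parallel = (-2*s^3 + 11*s^2 - 8*s - 17)/(s^3 - 7*s + 6)
2. collapse the loop ((P1+P2+P3) forward, P4 return) = (-8*s^4 + 46*s^3 - 43*s^2 - 60*s + 17)/(2*s^4 + 12*s^3 - 47*s^2 + 22*s + 11)
3. multiply P5, P6, P7 (series) = (8*s^2 - 2)/(s - 2)
4. feedback reduction of [(P1+P2+P3)/(1+(P1+P2+P3)*P4)], (P5*P6*P7), giving the overall T(s)

Final answer: (8*s^5 - 62*s^4 + 135*s^3 - 26*s^2 - 137*s + 34)/(64*s^6 - 370*s^5 + 320*s^4 + 643*s^3 - 338*s^2 - 87*s + 56)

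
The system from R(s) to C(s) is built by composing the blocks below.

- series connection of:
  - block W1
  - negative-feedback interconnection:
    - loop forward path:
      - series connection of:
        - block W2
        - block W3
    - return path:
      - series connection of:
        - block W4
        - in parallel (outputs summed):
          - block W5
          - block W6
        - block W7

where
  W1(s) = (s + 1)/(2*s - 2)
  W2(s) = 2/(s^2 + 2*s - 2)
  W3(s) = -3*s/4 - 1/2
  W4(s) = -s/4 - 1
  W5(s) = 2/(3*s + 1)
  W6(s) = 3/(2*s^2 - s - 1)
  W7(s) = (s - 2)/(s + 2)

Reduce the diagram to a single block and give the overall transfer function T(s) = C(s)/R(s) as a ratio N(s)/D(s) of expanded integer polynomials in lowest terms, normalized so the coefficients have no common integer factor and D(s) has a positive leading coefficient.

Answer: (-36*s^5 - 162*s^4 - 260*s^3 - 190*s^2 - 64*s - 8)/(48*s^6 + 196*s^5 + 85*s^4 - 365*s^3 - 260*s^2 - 20*s + 16)

Working:
1. series reduction of W2, W3: (-3*s - 2)/(2*s^2 + 4*s - 4)
2. sum the parallel branches W5, W6: (4*s^2 + 7*s + 1)/(6*s^3 - s^2 - 4*s - 1)
3. combine W4, (W5+W6), W7 in series: (-4*s^4 - 15*s^3 + 17*s^2 + 54*s + 8)/(24*s^4 + 44*s^3 - 24*s^2 - 36*s - 8)
4. feedback reduction of (W2*W3), (W4*(W5+W6)*W7): (-72*s^5 - 180*s^4 - 16*s^3 + 156*s^2 + 96*s + 16)/(48*s^6 + 196*s^5 + 85*s^4 - 365*s^3 - 260*s^2 - 20*s + 16)
5. multiply W1, [(W2*W3)/(1+(W2*W3)*(W4*(W5+W6)*W7))] (series) - this is the overall T(s), already in the required normalized form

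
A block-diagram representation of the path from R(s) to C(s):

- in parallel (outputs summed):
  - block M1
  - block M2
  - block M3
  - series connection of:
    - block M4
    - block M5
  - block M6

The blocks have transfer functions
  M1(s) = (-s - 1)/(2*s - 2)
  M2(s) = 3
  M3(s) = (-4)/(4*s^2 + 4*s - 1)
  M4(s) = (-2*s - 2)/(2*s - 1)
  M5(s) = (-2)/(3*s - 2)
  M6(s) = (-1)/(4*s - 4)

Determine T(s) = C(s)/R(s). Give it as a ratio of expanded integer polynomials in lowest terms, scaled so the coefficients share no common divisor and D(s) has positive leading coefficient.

[1] reduce the series chain M4, M5, giving (4*s + 4)/(6*s^2 - 7*s + 2)
[2] add M1, M2, M3, (M4*M5), M6 (parallel); the result is T(s) itself (integer coefficients, no common factor, positive leading denominator coefficient)

Final answer: (240*s^5 - 336*s^4 - 232*s^3 + 668*s^2 - 453*s + 78)/(96*s^5 - 112*s^4 - 88*s^3 + 164*s^2 - 68*s + 8)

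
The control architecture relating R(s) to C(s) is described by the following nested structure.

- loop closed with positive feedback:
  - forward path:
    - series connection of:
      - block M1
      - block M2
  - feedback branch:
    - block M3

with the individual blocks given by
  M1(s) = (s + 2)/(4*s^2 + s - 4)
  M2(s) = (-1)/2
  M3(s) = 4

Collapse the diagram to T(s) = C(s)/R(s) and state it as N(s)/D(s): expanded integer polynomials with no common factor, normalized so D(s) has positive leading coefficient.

Reducing step by step:

1. cascade M1, M2; result (-s - 2)/(8*s^2 + 2*s - 8)
2. close the feedback loop around (M1*M2), M3 - this is the overall T(s), already in the required normalized form

Answer: (-s - 2)/(8*s^2 + 6*s)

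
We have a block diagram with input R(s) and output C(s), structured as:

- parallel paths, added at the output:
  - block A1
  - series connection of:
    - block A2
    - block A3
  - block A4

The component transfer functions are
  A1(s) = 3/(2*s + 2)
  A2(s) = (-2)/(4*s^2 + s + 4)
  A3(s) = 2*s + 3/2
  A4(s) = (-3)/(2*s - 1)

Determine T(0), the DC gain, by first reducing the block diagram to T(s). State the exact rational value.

Reducing step by step:

(1) multiply A2, A3 (series): (-4*s - 3)/(4*s^2 + s + 4)
(2) reduce the parallel group A1, (A2*A3), A4: (-16*s^3 - 56*s^2 - 7*s - 30)/(16*s^4 + 12*s^3 + 10*s^2 + 6*s - 8)
Step 2 gives the overall T(s). Then T(0) = -30/(-8) = 15/4.

Answer: 15/4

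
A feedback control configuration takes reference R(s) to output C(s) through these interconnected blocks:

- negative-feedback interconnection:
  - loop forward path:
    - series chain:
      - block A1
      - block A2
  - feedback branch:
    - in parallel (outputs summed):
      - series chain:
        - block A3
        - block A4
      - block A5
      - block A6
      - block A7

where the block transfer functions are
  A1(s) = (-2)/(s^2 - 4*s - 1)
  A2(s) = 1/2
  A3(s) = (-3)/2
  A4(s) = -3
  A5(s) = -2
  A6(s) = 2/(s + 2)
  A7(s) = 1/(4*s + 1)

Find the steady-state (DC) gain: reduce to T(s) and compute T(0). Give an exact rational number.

The answer is 2/11.

Reasoning:
1. reduce the series chain A1, A2: (-1)/(s^2 - 4*s - 1)
2. cascade A3, A4: 9/2
3. reduce the parallel group (A3*A4), A5, A6, A7: (20*s^2 + 63*s + 18)/(8*s^2 + 18*s + 4)
4. close the feedback loop around (A1*A2), ((A3*A4)+A5+A6+A7): (-8*s^2 - 18*s - 4)/(8*s^4 - 14*s^3 - 96*s^2 - 97*s - 22)
The step-4 result is T(s). Setting s = 0: T(0) = -4/(-22) = 2/11.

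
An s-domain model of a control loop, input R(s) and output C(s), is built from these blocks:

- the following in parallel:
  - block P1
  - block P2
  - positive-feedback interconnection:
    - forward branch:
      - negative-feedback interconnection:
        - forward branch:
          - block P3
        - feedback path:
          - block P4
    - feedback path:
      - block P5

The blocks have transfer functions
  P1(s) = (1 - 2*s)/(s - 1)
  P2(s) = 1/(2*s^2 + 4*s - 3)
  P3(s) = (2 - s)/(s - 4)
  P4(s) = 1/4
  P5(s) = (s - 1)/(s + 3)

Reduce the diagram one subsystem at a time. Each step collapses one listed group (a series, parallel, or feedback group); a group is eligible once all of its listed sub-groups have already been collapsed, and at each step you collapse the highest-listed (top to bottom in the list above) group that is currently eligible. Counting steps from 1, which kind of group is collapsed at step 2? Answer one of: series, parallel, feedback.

Answer: feedback

Working:
1. apply the feedback formula to P3, P4
2. collapse the loop ([P3/(1+P3*P4)] forward, P5 return)
3. sum the parallel branches P1, P2, [[P3/(1+P3*P4)]/(1-[P3/(1+P3*P4)]*P5)]
Step 2 collapses a feedback group.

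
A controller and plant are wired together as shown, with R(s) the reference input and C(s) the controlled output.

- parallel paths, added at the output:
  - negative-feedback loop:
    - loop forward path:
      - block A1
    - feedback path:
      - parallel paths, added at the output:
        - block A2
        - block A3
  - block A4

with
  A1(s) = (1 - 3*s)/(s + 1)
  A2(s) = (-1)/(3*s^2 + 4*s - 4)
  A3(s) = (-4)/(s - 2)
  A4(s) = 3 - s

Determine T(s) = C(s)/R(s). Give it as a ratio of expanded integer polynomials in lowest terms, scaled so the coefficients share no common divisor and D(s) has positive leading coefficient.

Step 1. parallel reduction of A2, A3 = (-12*s^2 - 17*s + 18)/(3*s^3 - 2*s^2 - 12*s + 8)
Step 2. close the feedback loop around A1, (A2+A3) = (-9*s^4 + 9*s^3 + 34*s^2 - 36*s + 8)/(3*s^4 + 37*s^3 + 25*s^2 - 75*s + 26)
Step 3. parallel reduction of [A1/(1+A1*(A2+A3))], A4 - this is the overall T(s), already in the required normalized form

Therefore the answer is (-3*s^5 - 37*s^4 + 95*s^3 + 184*s^2 - 287*s + 86)/(3*s^4 + 37*s^3 + 25*s^2 - 75*s + 26).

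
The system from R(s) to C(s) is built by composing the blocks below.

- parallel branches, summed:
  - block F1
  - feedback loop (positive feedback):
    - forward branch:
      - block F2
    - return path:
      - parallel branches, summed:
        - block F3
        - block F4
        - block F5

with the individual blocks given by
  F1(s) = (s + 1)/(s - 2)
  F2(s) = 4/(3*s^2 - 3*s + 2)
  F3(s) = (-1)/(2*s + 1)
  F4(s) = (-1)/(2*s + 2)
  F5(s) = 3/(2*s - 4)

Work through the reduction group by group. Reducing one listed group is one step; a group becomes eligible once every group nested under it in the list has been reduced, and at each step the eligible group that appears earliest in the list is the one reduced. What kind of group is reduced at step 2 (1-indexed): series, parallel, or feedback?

Step 1 - parallel reduction of F3, F4, F5
Step 2 - collapse the loop (F2 forward, (F3+F4+F5) return)
Step 3 - parallel reduction of F1, [F2/(1-F2*(F3+F4+F5))]
So the answer for step 2 is feedback.

Therefore the answer is feedback.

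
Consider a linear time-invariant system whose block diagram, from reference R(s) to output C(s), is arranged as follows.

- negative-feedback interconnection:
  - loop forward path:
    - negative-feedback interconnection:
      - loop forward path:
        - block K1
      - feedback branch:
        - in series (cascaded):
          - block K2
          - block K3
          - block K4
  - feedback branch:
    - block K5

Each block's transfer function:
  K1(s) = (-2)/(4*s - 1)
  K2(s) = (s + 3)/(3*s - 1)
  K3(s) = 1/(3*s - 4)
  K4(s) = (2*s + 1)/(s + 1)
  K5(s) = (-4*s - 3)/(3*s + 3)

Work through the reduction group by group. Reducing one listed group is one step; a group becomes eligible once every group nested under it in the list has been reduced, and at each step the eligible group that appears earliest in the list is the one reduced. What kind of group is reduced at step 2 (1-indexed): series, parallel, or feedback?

Step 1. multiply K2, K3, K4 (series)
Step 2. collapse the loop (K1 forward, (K2*K3*K4) return)
Step 3. close the feedback loop around [K1/(1+K1*(K2*K3*K4))], K5
Step 2 collapses a feedback group.

Therefore the answer is feedback.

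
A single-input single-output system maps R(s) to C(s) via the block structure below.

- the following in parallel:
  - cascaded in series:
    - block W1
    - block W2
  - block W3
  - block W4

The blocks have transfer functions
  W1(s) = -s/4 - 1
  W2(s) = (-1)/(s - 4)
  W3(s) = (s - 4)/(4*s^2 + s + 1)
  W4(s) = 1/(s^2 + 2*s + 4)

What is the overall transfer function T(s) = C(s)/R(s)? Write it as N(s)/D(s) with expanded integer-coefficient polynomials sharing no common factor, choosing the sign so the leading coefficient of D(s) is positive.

Step 1: multiply W1, W2 (series); result (s + 4)/(4*s - 16)
Step 2: add (W1*W2), W3, W4 (parallel) - this is the overall T(s), already in the required normalized form

Final answer: (4*s^5 + 29*s^4 + 47*s^3 + 38*s^2 + 16*s + 256)/(16*s^5 - 28*s^4 - 68*s^3 - 280*s^2 - 80*s - 64)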